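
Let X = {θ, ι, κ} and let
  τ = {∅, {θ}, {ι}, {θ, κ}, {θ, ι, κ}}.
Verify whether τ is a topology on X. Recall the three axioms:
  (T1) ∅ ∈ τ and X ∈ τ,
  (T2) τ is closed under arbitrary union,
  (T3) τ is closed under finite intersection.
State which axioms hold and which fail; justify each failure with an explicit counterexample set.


τ is NOT a topology on X.

Axiom (T1): ∅ ∈ τ? Yes; X ∈ τ? Yes.
Axiom (T2/T3): check pairwise unions and intersections of members of τ.
Counterexample for (T2): {θ} ∪ {ι} = {θ, ι} ∉ τ. Therefore τ is NOT a topology.


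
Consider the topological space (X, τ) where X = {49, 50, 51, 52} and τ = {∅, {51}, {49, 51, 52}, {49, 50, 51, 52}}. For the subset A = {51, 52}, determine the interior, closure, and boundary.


int(A) = {51}, cl(A) = {49, 50, 51, 52}, ∂A = {49, 50, 52}.

Closed sets in (X, τ) are complements of opens:
  closed(X, τ) = {∅, {50}, {49, 50, 52}, {49, 50, 51, 52}}.
int(A) = ⋃ {U ∈ τ : U ⊆ A}. Opens contained in A: ∅, {51}.
Taking the union of these: int(A) = {51}.
cl(A) = ⋂ {C closed : A ⊆ C}. Closed sets containing A: {49, 50, 51, 52}.
Intersecting these: cl(A) = {49, 50, 51, 52}.
∂A = cl(A) ∖ int(A) = {49, 50, 51, 52} ∖ {51} = {49, 50, 52}.


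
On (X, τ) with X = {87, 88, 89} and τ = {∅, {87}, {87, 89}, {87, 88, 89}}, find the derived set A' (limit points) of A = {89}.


A' = {88}

For each x ∈ X, list the open sets U ∈ τ with x ∈ U, then check whether U ∩ (A ∖ {x}) ≠ ∅ for every such U.
  x = 87: open {87} ∋ x has {87} ∩ (A ∖ {87}) = ∅, so x is NOT a limit point.
  x = 88: opens ∋ x are {87, 88, 89}; each meets A ∖ {88}, so x IS a limit point.
  x = 89: open {87, 89} ∋ x has {87, 89} ∩ (A ∖ {89}) = ∅, so x is NOT a limit point.
Collecting: A' = {88}.


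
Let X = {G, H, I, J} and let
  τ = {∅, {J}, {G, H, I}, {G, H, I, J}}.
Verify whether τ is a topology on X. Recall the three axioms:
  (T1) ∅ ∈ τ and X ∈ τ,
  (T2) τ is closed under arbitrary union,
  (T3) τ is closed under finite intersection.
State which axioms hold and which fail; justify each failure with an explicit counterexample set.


τ IS a topology on X.

Axiom (T1): ∅ ∈ τ? Yes; X ∈ τ? Yes.
Axiom (T2/T3): check pairwise unions and intersections of members of τ.
All pairwise intersections and unions checked — each lies in τ. Therefore τ satisfies (T1), (T2), (T3): it IS a topology on X.


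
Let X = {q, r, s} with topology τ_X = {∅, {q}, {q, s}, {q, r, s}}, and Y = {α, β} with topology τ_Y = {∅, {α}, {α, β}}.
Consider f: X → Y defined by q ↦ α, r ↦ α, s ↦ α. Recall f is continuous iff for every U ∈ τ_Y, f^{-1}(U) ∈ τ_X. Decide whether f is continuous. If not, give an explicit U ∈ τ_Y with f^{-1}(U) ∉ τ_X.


f IS continuous.

Compute f^{-1}(U) for each U ∈ τ_Y:
  U = ∅: f^{-1}(U) = ∅ ∈ τ_X ✓.
  U = {α}: f^{-1}(U) = {q, r, s} ∈ τ_X ✓.
  U = {α, β}: f^{-1}(U) = {q, r, s} ∈ τ_X ✓.
Every preimage lies in τ_X, so f IS continuous.


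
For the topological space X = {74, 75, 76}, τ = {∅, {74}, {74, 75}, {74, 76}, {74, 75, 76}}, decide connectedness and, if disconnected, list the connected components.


(X, τ) is connected.

Find clopen sets (U ∈ τ with X ∖ U ∈ τ):
  U = ∅, X ∖ U = {74, 75, 76} — both open, so U is clopen.
  U = {74, 75, 76}, X ∖ U = ∅ — both open, so U is clopen.
Only trivial clopens (∅ and X) exist, so (X, τ) is connected.
Compute connected components by grouping points that agree on all clopens:
  component: {74, 75, 76}


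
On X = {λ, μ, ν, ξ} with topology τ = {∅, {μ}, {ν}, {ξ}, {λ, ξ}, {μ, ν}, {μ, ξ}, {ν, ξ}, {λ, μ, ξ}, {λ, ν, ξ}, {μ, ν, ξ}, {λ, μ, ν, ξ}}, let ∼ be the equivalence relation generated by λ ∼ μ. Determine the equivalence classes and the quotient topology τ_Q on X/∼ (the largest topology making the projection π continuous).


X/∼ = {[λ=μ], [ν], [ξ]}; |τ_Q| = 6.

Equivalence classes: [λ=μ], [ν], [ξ].
Quotient map π: X → X/∼ sends λ ↦ [λ=μ], μ ↦ [λ=μ], ν ↦ [ν], ξ ↦ [ξ].
For each subset V ⊆ X/∼, compute π^{-1}(V) ⊆ X and check whether π^{-1}(V) ∈ τ. V is open in τ_Q iff π^{-1}(V) ∈ τ.
  V = {}: π^{-1}(V) = ∅ ∈ τ ✓.
  V = {[λ=μ]}: π^{-1}(V) = {λ, μ} ∉ τ ✗.
  V = {[ν]}: π^{-1}(V) = {ν} ∈ τ ✓.
  V = {[λ=μ], [ν]}: π^{-1}(V) = {λ, μ, ν} ∉ τ ✗.
  V = {[ξ]}: π^{-1}(V) = {ξ} ∈ τ ✓.
  V = {[λ=μ], [ξ]}: π^{-1}(V) = {λ, μ, ξ} ∈ τ ✓.
  V = {[ν], [ξ]}: π^{-1}(V) = {ν, ξ} ∈ τ ✓.
  V = {[λ=μ], [ν], [ξ]}: π^{-1}(V) = {λ, μ, ν, ξ} ∈ τ ✓.
Open sets in the quotient: τ_Q = {{}, {[ν]}, {[ξ]}, {[λ=μ], [ξ]}, {[ν], [ξ]}, {[λ=μ], [ν], [ξ]}} (6 elements).


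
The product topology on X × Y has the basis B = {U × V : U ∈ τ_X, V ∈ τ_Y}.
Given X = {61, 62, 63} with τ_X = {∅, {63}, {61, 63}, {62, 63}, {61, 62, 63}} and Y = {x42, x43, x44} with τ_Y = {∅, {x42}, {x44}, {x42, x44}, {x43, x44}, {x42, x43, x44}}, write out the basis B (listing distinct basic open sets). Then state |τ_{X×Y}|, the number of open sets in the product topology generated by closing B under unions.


Basis B = {∅ × ∅, {63} × {x42}, {63} × {x44}, {61, 63} × {x42}, {61, 63} × {x44}, {62, 63} × {x42}, {62, 63} × {x44}, {63} × {x42, x44}, {63} × {x43, x44}, {61, 62, 63} × {x42}, {61, 62, 63} × {x44}, {63} × {x42, x43, x44}, {61, 63} × {x42, x44}, {61, 63} × {x43, x44}, {62, 63} × {x42, x44}, {62, 63} × {x43, x44}, {61, 63} × {x42, x43, x44}, {61, 62, 63} × {x42, x44}, {61, 62, 63} × {x43, x44}, {62, 63} × {x42, x43, x44}, {61, 62, 63} × {x42, x43, x44}}; |τ_{X×Y}| = 70.

Enumerate products U × V with U ∈ τ_X, V ∈ τ_Y (deduplicated):
  ∅ × ∅ = {} (∅)
  {63} × {x42} = {(63,x42)}
  {63} × {x44} = {(63,x44)}
  {61, 63} × {x42} = {(61,x42), (63,x42)}
  {61, 63} × {x44} = {(61,x44), (63,x44)}
  {62, 63} × {x42} = {(62,x42), (63,x42)}
  {62, 63} × {x44} = {(62,x44), (63,x44)}
  {63} × {x42, x44} = {(63,x42), (63,x44)}
  {63} × {x43, x44} = {(63,x43), (63,x44)}
  {61, 62, 63} × {x42} = {(61,x42), (62,x42), (63,x42)}
  {61, 62, 63} × {x44} = {(61,x44), (62,x44), (63,x44)}
  {63} × {x42, x43, x44} = {(63,x42), (63,x43), (63,x44)}
  {61, 63} × {x42, x44} = {(61,x42), (61,x44), (63,x42), (63,x44)}
  {61, 63} × {x43, x44} = {(61,x43), (61,x44), (63,x43), (63,x44)}
  {62, 63} × {x42, x44} = {(62,x42), (62,x44), (63,x42), (63,x44)}
  {62, 63} × {x43, x44} = {(62,x43), (62,x44), (63,x43), (63,x44)}
  {61, 63} × {x42, x43, x44} = {(61,x42), (61,x43), (61,x44), (63,x42), (63,x43), (63,x44)}
  {61, 62, 63} × {x42, x44} = {(61,x42), (61,x44), (62,x42), (62,x44), (63,x42), (63,x44)}
  {61, 62, 63} × {x43, x44} = {(61,x43), (61,x44), (62,x43), (62,x44), (63,x43), (63,x44)}
  {62, 63} × {x42, x43, x44} = {(62,x42), (62,x43), (62,x44), (63,x42), (63,x43), (63,x44)}
  {61, 62, 63} × {x42, x43, x44} = {(61,x42), (61,x43), (61,x44), (62,x42), (62,x43), (62,x44), (63,x42), (63,x43), (63,x44)}
These 21 distinct sets form the basis B.
Close under arbitrary unions to get τ_{X×Y}; counting gives |τ_{X×Y}| = 70.


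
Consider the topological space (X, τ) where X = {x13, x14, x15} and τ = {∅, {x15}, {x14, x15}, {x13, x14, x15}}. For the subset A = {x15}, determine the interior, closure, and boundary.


int(A) = {x15}, cl(A) = {x13, x14, x15}, ∂A = {x13, x14}.

Closed sets in (X, τ) are complements of opens:
  closed(X, τ) = {∅, {x13}, {x13, x14}, {x13, x14, x15}}.
int(A) = ⋃ {U ∈ τ : U ⊆ A}. Opens contained in A: ∅, {x15}.
Taking the union of these: int(A) = {x15}.
cl(A) = ⋂ {C closed : A ⊆ C}. Closed sets containing A: {x13, x14, x15}.
Intersecting these: cl(A) = {x13, x14, x15}.
∂A = cl(A) ∖ int(A) = {x13, x14, x15} ∖ {x15} = {x13, x14}.


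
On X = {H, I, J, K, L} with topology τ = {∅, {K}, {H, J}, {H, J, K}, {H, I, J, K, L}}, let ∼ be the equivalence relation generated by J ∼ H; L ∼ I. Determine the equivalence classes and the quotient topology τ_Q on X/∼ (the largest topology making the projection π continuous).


X/∼ = {[H=J], [I=L], [K]}; |τ_Q| = 5.

Equivalence classes: [H=J], [I=L], [K].
Quotient map π: X → X/∼ sends H ↦ [H=J], I ↦ [I=L], J ↦ [H=J], K ↦ [K], L ↦ [I=L].
For each subset V ⊆ X/∼, compute π^{-1}(V) ⊆ X and check whether π^{-1}(V) ∈ τ. V is open in τ_Q iff π^{-1}(V) ∈ τ.
  V = {}: π^{-1}(V) = ∅ ∈ τ ✓.
  V = {[H=J]}: π^{-1}(V) = {H, J} ∈ τ ✓.
  V = {[I=L]}: π^{-1}(V) = {I, L} ∉ τ ✗.
  V = {[H=J], [I=L]}: π^{-1}(V) = {H, I, J, L} ∉ τ ✗.
  V = {[K]}: π^{-1}(V) = {K} ∈ τ ✓.
  V = {[H=J], [K]}: π^{-1}(V) = {H, J, K} ∈ τ ✓.
  V = {[I=L], [K]}: π^{-1}(V) = {I, K, L} ∉ τ ✗.
  V = {[H=J], [I=L], [K]}: π^{-1}(V) = {H, I, J, K, L} ∈ τ ✓.
Open sets in the quotient: τ_Q = {{}, {[H=J]}, {[K]}, {[H=J], [K]}, {[H=J], [I=L], [K]}} (5 elements).


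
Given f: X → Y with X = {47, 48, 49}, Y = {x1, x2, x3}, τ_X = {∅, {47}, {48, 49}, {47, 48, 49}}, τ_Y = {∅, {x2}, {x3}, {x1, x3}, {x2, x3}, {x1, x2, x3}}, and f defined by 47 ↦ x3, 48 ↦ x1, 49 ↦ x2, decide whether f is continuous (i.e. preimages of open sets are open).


f is NOT continuous.

Compute f^{-1}(U) for each U ∈ τ_Y:
  U = ∅: f^{-1}(U) = ∅ ∈ τ_X ✓.
  U = {x2}: f^{-1}(U) = {49} ∉ τ_X ✗.
  U = {x3}: f^{-1}(U) = {47} ∈ τ_X ✓.
  U = {x1, x3}: f^{-1}(U) = {47, 48} ∉ τ_X ✗.
  U = {x2, x3}: f^{-1}(U) = {47, 49} ∉ τ_X ✗.
  U = {x1, x2, x3}: f^{-1}(U) = {47, 48, 49} ∈ τ_X ✓.
Found U = {x2} with f^{-1}(U) = {49} not in τ_X. Therefore f is NOT continuous.


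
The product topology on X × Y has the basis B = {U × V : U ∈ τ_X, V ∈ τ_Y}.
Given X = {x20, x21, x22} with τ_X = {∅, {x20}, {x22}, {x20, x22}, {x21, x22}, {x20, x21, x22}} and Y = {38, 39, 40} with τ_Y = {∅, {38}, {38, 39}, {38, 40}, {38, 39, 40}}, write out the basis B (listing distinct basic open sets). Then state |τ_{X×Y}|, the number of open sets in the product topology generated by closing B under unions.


Basis B = {∅ × ∅, {x20} × {38}, {x22} × {38}, {x20} × {38, 39}, {x20} × {38, 40}, {x20, x22} × {38}, {x21, x22} × {38}, {x22} × {38, 39}, {x22} × {38, 40}, {x20} × {38, 39, 40}, {x20, x21, x22} × {38}, {x22} × {38, 39, 40}, {x20, x22} × {38, 39}, {x20, x22} × {38, 40}, {x21, x22} × {38, 39}, {x21, x22} × {38, 40}, {x20, x22} × {38, 39, 40}, {x20, x21, x22} × {38, 39}, {x20, x21, x22} × {38, 40}, {x21, x22} × {38, 39, 40}, {x20, x21, x22} × {38, 39, 40}}; |τ_{X×Y}| = 70.

Enumerate products U × V with U ∈ τ_X, V ∈ τ_Y (deduplicated):
  ∅ × ∅ = {} (∅)
  {x20} × {38} = {(x20,38)}
  {x22} × {38} = {(x22,38)}
  {x20} × {38, 39} = {(x20,38), (x20,39)}
  {x20} × {38, 40} = {(x20,38), (x20,40)}
  {x20, x22} × {38} = {(x20,38), (x22,38)}
  {x21, x22} × {38} = {(x21,38), (x22,38)}
  {x22} × {38, 39} = {(x22,38), (x22,39)}
  {x22} × {38, 40} = {(x22,38), (x22,40)}
  {x20} × {38, 39, 40} = {(x20,38), (x20,39), (x20,40)}
  {x20, x21, x22} × {38} = {(x20,38), (x21,38), (x22,38)}
  {x22} × {38, 39, 40} = {(x22,38), (x22,39), (x22,40)}
  {x20, x22} × {38, 39} = {(x20,38), (x20,39), (x22,38), (x22,39)}
  {x20, x22} × {38, 40} = {(x20,38), (x20,40), (x22,38), (x22,40)}
  {x21, x22} × {38, 39} = {(x21,38), (x21,39), (x22,38), (x22,39)}
  {x21, x22} × {38, 40} = {(x21,38), (x21,40), (x22,38), (x22,40)}
  {x20, x22} × {38, 39, 40} = {(x20,38), (x20,39), (x20,40), (x22,38), (x22,39), (x22,40)}
  {x20, x21, x22} × {38, 39} = {(x20,38), (x20,39), (x21,38), (x21,39), (x22,38), (x22,39)}
  {x20, x21, x22} × {38, 40} = {(x20,38), (x20,40), (x21,38), (x21,40), (x22,38), (x22,40)}
  {x21, x22} × {38, 39, 40} = {(x21,38), (x21,39), (x21,40), (x22,38), (x22,39), (x22,40)}
  {x20, x21, x22} × {38, 39, 40} = {(x20,38), (x20,39), (x20,40), (x21,38), (x21,39), (x21,40), (x22,38), (x22,39), (x22,40)}
These 21 distinct sets form the basis B.
Close under arbitrary unions to get τ_{X×Y}; counting gives |τ_{X×Y}| = 70.


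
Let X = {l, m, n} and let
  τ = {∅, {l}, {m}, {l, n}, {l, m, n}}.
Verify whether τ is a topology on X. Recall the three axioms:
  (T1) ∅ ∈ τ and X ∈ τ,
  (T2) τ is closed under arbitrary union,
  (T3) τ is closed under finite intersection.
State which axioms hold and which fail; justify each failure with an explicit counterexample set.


τ is NOT a topology on X.

Axiom (T1): ∅ ∈ τ? Yes; X ∈ τ? Yes.
Axiom (T2/T3): check pairwise unions and intersections of members of τ.
Counterexample for (T2): {l} ∪ {m} = {l, m} ∉ τ. Therefore τ is NOT a topology.


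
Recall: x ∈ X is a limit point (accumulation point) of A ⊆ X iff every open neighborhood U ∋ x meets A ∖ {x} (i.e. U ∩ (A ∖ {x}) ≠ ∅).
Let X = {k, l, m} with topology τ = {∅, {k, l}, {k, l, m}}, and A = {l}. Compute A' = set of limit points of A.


A' = {k, m}

For each x ∈ X, list the open sets U ∈ τ with x ∈ U, then check whether U ∩ (A ∖ {x}) ≠ ∅ for every such U.
  x = k: opens ∋ x are {k, l}, {k, l, m}; each meets A ∖ {k}, so x IS a limit point.
  x = l: open {k, l} ∋ x has {k, l} ∩ (A ∖ {l}) = ∅, so x is NOT a limit point.
  x = m: opens ∋ x are {k, l, m}; each meets A ∖ {m}, so x IS a limit point.
Collecting: A' = {k, m}.


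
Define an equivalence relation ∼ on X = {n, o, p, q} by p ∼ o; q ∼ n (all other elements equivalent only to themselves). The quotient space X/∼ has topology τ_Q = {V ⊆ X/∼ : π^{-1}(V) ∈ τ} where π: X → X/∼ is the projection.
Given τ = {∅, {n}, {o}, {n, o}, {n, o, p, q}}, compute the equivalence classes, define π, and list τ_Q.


X/∼ = {[n=q], [o=p]}; |τ_Q| = 2.

Equivalence classes: [n=q], [o=p].
Quotient map π: X → X/∼ sends n ↦ [n=q], o ↦ [o=p], p ↦ [o=p], q ↦ [n=q].
For each subset V ⊆ X/∼, compute π^{-1}(V) ⊆ X and check whether π^{-1}(V) ∈ τ. V is open in τ_Q iff π^{-1}(V) ∈ τ.
  V = {}: π^{-1}(V) = ∅ ∈ τ ✓.
  V = {[n=q]}: π^{-1}(V) = {n, q} ∉ τ ✗.
  V = {[o=p]}: π^{-1}(V) = {o, p} ∉ τ ✗.
  V = {[n=q], [o=p]}: π^{-1}(V) = {n, o, p, q} ∈ τ ✓.
Open sets in the quotient: τ_Q = {{}, {[n=q], [o=p]}} (2 elements).


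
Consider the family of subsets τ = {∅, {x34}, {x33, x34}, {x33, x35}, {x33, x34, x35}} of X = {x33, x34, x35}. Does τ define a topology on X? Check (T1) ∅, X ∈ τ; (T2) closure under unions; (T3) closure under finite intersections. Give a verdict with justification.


τ is NOT a topology on X.

Axiom (T1): ∅ ∈ τ? Yes; X ∈ τ? Yes.
Axiom (T2/T3): check pairwise unions and intersections of members of τ.
Counterexample for (T3): {x33, x34} ∩ {x33, x35} = {x33} ∉ τ. Therefore τ is NOT a topology.


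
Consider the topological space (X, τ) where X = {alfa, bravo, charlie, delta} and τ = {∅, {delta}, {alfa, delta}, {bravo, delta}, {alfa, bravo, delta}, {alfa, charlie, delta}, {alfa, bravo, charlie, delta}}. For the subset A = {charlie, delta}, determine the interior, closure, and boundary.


int(A) = {delta}, cl(A) = {alfa, bravo, charlie, delta}, ∂A = {alfa, bravo, charlie}.

Closed sets in (X, τ) are complements of opens:
  closed(X, τ) = {∅, {bravo}, {charlie}, {alfa, charlie}, {bravo, charlie}, {alfa, bravo, charlie}, {alfa, bravo, charlie, delta}}.
int(A) = ⋃ {U ∈ τ : U ⊆ A}. Opens contained in A: ∅, {delta}.
Taking the union of these: int(A) = {delta}.
cl(A) = ⋂ {C closed : A ⊆ C}. Closed sets containing A: {alfa, bravo, charlie, delta}.
Intersecting these: cl(A) = {alfa, bravo, charlie, delta}.
∂A = cl(A) ∖ int(A) = {alfa, bravo, charlie, delta} ∖ {delta} = {alfa, bravo, charlie}.


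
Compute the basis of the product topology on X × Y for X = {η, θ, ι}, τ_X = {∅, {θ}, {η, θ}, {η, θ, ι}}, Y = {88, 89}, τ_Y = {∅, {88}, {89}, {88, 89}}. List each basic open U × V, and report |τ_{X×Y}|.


Basis B = {∅ × ∅, {θ} × {88}, {θ} × {89}, {η, θ} × {88}, {η, θ} × {89}, {θ} × {88, 89}, {η, θ, ι} × {88}, {η, θ, ι} × {89}, {η, θ} × {88, 89}, {η, θ, ι} × {88, 89}}; |τ_{X×Y}| = 16.

Enumerate products U × V with U ∈ τ_X, V ∈ τ_Y (deduplicated):
  ∅ × ∅ = {} (∅)
  {θ} × {88} = {(θ,88)}
  {θ} × {89} = {(θ,89)}
  {η, θ} × {88} = {(η,88), (θ,88)}
  {η, θ} × {89} = {(η,89), (θ,89)}
  {θ} × {88, 89} = {(θ,88), (θ,89)}
  {η, θ, ι} × {88} = {(η,88), (θ,88), (ι,88)}
  {η, θ, ι} × {89} = {(η,89), (θ,89), (ι,89)}
  {η, θ} × {88, 89} = {(η,88), (η,89), (θ,88), (θ,89)}
  {η, θ, ι} × {88, 89} = {(η,88), (η,89), (θ,88), (θ,89), (ι,88), (ι,89)}
These 10 distinct sets form the basis B.
Close under arbitrary unions to get τ_{X×Y}; counting gives |τ_{X×Y}| = 16.


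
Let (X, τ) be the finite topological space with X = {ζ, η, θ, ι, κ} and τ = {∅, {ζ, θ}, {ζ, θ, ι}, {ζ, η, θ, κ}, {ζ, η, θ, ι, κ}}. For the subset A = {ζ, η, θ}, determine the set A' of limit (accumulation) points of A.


A' = {ζ, η, θ, ι, κ}

For each x ∈ X, list the open sets U ∈ τ with x ∈ U, then check whether U ∩ (A ∖ {x}) ≠ ∅ for every such U.
  x = ζ: opens ∋ x are {ζ, θ}, {ζ, θ, ι}, {ζ, η, θ, κ}, {ζ, η, θ, ι, κ}; each meets A ∖ {ζ}, so x IS a limit point.
  x = η: opens ∋ x are {ζ, η, θ, κ}, {ζ, η, θ, ι, κ}; each meets A ∖ {η}, so x IS a limit point.
  x = θ: opens ∋ x are {ζ, θ}, {ζ, θ, ι}, {ζ, η, θ, κ}, {ζ, η, θ, ι, κ}; each meets A ∖ {θ}, so x IS a limit point.
  x = ι: opens ∋ x are {ζ, θ, ι}, {ζ, η, θ, ι, κ}; each meets A ∖ {ι}, so x IS a limit point.
  x = κ: opens ∋ x are {ζ, η, θ, κ}, {ζ, η, θ, ι, κ}; each meets A ∖ {κ}, so x IS a limit point.
Collecting: A' = {ζ, η, θ, ι, κ}.


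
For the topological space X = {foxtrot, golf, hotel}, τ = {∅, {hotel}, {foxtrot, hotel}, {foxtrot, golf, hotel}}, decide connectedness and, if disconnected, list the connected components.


(X, τ) is connected.

Find clopen sets (U ∈ τ with X ∖ U ∈ τ):
  U = ∅, X ∖ U = {foxtrot, golf, hotel} — both open, so U is clopen.
  U = {foxtrot, golf, hotel}, X ∖ U = ∅ — both open, so U is clopen.
Only trivial clopens (∅ and X) exist, so (X, τ) is connected.
Compute connected components by grouping points that agree on all clopens:
  component: {foxtrot, golf, hotel}


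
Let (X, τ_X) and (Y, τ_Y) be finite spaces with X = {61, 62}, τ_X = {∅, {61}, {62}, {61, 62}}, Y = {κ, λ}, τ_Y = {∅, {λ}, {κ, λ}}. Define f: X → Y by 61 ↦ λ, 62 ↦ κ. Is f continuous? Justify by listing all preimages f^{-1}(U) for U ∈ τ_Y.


f IS continuous.

Compute f^{-1}(U) for each U ∈ τ_Y:
  U = ∅: f^{-1}(U) = ∅ ∈ τ_X ✓.
  U = {λ}: f^{-1}(U) = {61} ∈ τ_X ✓.
  U = {κ, λ}: f^{-1}(U) = {61, 62} ∈ τ_X ✓.
Every preimage lies in τ_X, so f IS continuous.


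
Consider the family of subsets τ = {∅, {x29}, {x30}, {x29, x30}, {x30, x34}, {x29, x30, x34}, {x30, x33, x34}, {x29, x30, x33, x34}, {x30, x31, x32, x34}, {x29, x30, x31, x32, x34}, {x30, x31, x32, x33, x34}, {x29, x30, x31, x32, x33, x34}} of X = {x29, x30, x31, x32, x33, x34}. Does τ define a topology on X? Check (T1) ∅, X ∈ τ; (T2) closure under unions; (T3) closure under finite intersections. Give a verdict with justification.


τ IS a topology on X.

Axiom (T1): ∅ ∈ τ? Yes; X ∈ τ? Yes.
Axiom (T2/T3): check pairwise unions and intersections of members of τ.
All pairwise intersections and unions checked — each lies in τ. Therefore τ satisfies (T1), (T2), (T3): it IS a topology on X.


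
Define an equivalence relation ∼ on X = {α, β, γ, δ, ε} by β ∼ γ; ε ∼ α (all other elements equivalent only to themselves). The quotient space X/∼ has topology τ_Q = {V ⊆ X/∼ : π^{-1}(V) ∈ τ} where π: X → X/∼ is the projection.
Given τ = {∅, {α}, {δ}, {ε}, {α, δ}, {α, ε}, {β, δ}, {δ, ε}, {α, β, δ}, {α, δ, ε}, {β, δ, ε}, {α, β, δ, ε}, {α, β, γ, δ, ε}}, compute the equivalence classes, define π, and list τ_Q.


X/∼ = {[α=ε], [β=γ], [δ]}; |τ_Q| = 5.

Equivalence classes: [α=ε], [β=γ], [δ].
Quotient map π: X → X/∼ sends α ↦ [α=ε], β ↦ [β=γ], γ ↦ [β=γ], δ ↦ [δ], ε ↦ [α=ε].
For each subset V ⊆ X/∼, compute π^{-1}(V) ⊆ X and check whether π^{-1}(V) ∈ τ. V is open in τ_Q iff π^{-1}(V) ∈ τ.
  V = {}: π^{-1}(V) = ∅ ∈ τ ✓.
  V = {[α=ε]}: π^{-1}(V) = {α, ε} ∈ τ ✓.
  V = {[β=γ]}: π^{-1}(V) = {β, γ} ∉ τ ✗.
  V = {[α=ε], [β=γ]}: π^{-1}(V) = {α, β, γ, ε} ∉ τ ✗.
  V = {[δ]}: π^{-1}(V) = {δ} ∈ τ ✓.
  V = {[α=ε], [δ]}: π^{-1}(V) = {α, δ, ε} ∈ τ ✓.
  V = {[β=γ], [δ]}: π^{-1}(V) = {β, γ, δ} ∉ τ ✗.
  V = {[α=ε], [β=γ], [δ]}: π^{-1}(V) = {α, β, γ, δ, ε} ∈ τ ✓.
Open sets in the quotient: τ_Q = {{}, {[α=ε]}, {[δ]}, {[α=ε], [δ]}, {[α=ε], [β=γ], [δ]}} (5 elements).


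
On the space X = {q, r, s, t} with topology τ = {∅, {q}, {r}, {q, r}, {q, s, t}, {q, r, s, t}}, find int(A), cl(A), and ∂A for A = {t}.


int(A) = ∅, cl(A) = {s, t}, ∂A = {s, t}.

Closed sets in (X, τ) are complements of opens:
  closed(X, τ) = {∅, {r}, {s, t}, {q, s, t}, {r, s, t}, {q, r, s, t}}.
int(A) = ⋃ {U ∈ τ : U ⊆ A}. Opens contained in A: ∅.
Taking the union of these: int(A) = ∅.
cl(A) = ⋂ {C closed : A ⊆ C}. Closed sets containing A: {s, t}, {q, s, t}, {r, s, t}, {q, r, s, t}.
Intersecting these: cl(A) = {s, t}.
∂A = cl(A) ∖ int(A) = {s, t} ∖ ∅ = {s, t}.


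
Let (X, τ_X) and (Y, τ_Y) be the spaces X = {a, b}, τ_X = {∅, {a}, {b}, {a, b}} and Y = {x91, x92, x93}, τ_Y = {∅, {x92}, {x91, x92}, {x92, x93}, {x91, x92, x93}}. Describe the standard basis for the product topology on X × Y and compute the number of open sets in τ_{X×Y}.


Basis B = {∅ × ∅, {a} × {x92}, {b} × {x92}, {a} × {x91, x92}, {a} × {x92, x93}, {a, b} × {x92}, {b} × {x91, x92}, {b} × {x92, x93}, {a} × {x91, x92, x93}, {b} × {x91, x92, x93}, {a, b} × {x91, x92}, {a, b} × {x92, x93}, {a, b} × {x91, x92, x93}}; |τ_{X×Y}| = 25.

Enumerate products U × V with U ∈ τ_X, V ∈ τ_Y (deduplicated):
  ∅ × ∅ = {} (∅)
  {a} × {x92} = {(a,x92)}
  {b} × {x92} = {(b,x92)}
  {a} × {x91, x92} = {(a,x91), (a,x92)}
  {a} × {x92, x93} = {(a,x92), (a,x93)}
  {a, b} × {x92} = {(a,x92), (b,x92)}
  {b} × {x91, x92} = {(b,x91), (b,x92)}
  {b} × {x92, x93} = {(b,x92), (b,x93)}
  {a} × {x91, x92, x93} = {(a,x91), (a,x92), (a,x93)}
  {b} × {x91, x92, x93} = {(b,x91), (b,x92), (b,x93)}
  {a, b} × {x91, x92} = {(a,x91), (a,x92), (b,x91), (b,x92)}
  {a, b} × {x92, x93} = {(a,x92), (a,x93), (b,x92), (b,x93)}
  {a, b} × {x91, x92, x93} = {(a,x91), (a,x92), (a,x93), (b,x91), (b,x92), (b,x93)}
These 13 distinct sets form the basis B.
Close under arbitrary unions to get τ_{X×Y}; counting gives |τ_{X×Y}| = 25.


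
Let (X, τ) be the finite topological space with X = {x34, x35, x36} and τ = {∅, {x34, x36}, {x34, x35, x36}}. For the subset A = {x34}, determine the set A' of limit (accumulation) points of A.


A' = {x35, x36}

For each x ∈ X, list the open sets U ∈ τ with x ∈ U, then check whether U ∩ (A ∖ {x}) ≠ ∅ for every such U.
  x = x34: open {x34, x36} ∋ x has {x34, x36} ∩ (A ∖ {x34}) = ∅, so x is NOT a limit point.
  x = x35: opens ∋ x are {x34, x35, x36}; each meets A ∖ {x35}, so x IS a limit point.
  x = x36: opens ∋ x are {x34, x36}, {x34, x35, x36}; each meets A ∖ {x36}, so x IS a limit point.
Collecting: A' = {x35, x36}.


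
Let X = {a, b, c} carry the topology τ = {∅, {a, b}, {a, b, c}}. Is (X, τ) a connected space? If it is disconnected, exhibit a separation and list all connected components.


(X, τ) is connected.

Find clopen sets (U ∈ τ with X ∖ U ∈ τ):
  U = ∅, X ∖ U = {a, b, c} — both open, so U is clopen.
  U = {a, b, c}, X ∖ U = ∅ — both open, so U is clopen.
Only trivial clopens (∅ and X) exist, so (X, τ) is connected.
Compute connected components by grouping points that agree on all clopens:
  component: {a, b, c}


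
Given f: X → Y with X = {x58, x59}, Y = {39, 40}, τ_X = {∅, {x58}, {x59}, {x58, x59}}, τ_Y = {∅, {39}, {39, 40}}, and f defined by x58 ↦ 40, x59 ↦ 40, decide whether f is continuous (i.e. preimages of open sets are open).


f IS continuous.

Compute f^{-1}(U) for each U ∈ τ_Y:
  U = ∅: f^{-1}(U) = ∅ ∈ τ_X ✓.
  U = {39}: f^{-1}(U) = ∅ ∈ τ_X ✓.
  U = {39, 40}: f^{-1}(U) = {x58, x59} ∈ τ_X ✓.
Every preimage lies in τ_X, so f IS continuous.


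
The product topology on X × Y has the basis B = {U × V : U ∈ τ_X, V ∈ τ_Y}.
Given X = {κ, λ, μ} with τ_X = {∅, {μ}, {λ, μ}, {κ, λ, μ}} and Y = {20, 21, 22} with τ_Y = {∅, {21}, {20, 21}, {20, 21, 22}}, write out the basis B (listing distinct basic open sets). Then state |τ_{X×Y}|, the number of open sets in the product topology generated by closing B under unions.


Basis B = {∅ × ∅, {μ} × {21}, {λ, μ} × {21}, {μ} × {20, 21}, {κ, λ, μ} × {21}, {μ} × {20, 21, 22}, {λ, μ} × {20, 21}, {κ, λ, μ} × {20, 21}, {λ, μ} × {20, 21, 22}, {κ, λ, μ} × {20, 21, 22}}; |τ_{X×Y}| = 20.

Enumerate products U × V with U ∈ τ_X, V ∈ τ_Y (deduplicated):
  ∅ × ∅ = {} (∅)
  {μ} × {21} = {(μ,21)}
  {λ, μ} × {21} = {(λ,21), (μ,21)}
  {μ} × {20, 21} = {(μ,20), (μ,21)}
  {κ, λ, μ} × {21} = {(κ,21), (λ,21), (μ,21)}
  {μ} × {20, 21, 22} = {(μ,20), (μ,21), (μ,22)}
  {λ, μ} × {20, 21} = {(λ,20), (λ,21), (μ,20), (μ,21)}
  {κ, λ, μ} × {20, 21} = {(κ,20), (κ,21), (λ,20), (λ,21), (μ,20), (μ,21)}
  {λ, μ} × {20, 21, 22} = {(λ,20), (λ,21), (λ,22), (μ,20), (μ,21), (μ,22)}
  {κ, λ, μ} × {20, 21, 22} = {(κ,20), (κ,21), (κ,22), (λ,20), (λ,21), (λ,22), (μ,20), (μ,21), (μ,22)}
These 10 distinct sets form the basis B.
Close under arbitrary unions to get τ_{X×Y}; counting gives |τ_{X×Y}| = 20.


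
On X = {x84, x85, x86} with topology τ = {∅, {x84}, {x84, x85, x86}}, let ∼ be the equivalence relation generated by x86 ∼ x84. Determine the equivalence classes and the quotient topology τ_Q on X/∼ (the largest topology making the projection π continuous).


X/∼ = {[x84=x86], [x85]}; |τ_Q| = 2.

Equivalence classes: [x84=x86], [x85].
Quotient map π: X → X/∼ sends x84 ↦ [x84=x86], x85 ↦ [x85], x86 ↦ [x84=x86].
For each subset V ⊆ X/∼, compute π^{-1}(V) ⊆ X and check whether π^{-1}(V) ∈ τ. V is open in τ_Q iff π^{-1}(V) ∈ τ.
  V = {}: π^{-1}(V) = ∅ ∈ τ ✓.
  V = {[x84=x86]}: π^{-1}(V) = {x84, x86} ∉ τ ✗.
  V = {[x85]}: π^{-1}(V) = {x85} ∉ τ ✗.
  V = {[x84=x86], [x85]}: π^{-1}(V) = {x84, x85, x86} ∈ τ ✓.
Open sets in the quotient: τ_Q = {{}, {[x84=x86], [x85]}} (2 elements).


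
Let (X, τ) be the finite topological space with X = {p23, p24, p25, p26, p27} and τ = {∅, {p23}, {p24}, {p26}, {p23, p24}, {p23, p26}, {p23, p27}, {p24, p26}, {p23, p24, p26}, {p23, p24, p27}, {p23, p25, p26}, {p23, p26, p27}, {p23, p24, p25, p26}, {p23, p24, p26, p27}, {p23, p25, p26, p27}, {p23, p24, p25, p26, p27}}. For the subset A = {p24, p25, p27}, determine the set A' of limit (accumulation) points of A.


A' = ∅

For each x ∈ X, list the open sets U ∈ τ with x ∈ U, then check whether U ∩ (A ∖ {x}) ≠ ∅ for every such U.
  x = p23: open {p23} ∋ x has {p23} ∩ (A ∖ {p23}) = ∅, so x is NOT a limit point.
  x = p24: open {p24} ∋ x has {p24} ∩ (A ∖ {p24}) = ∅, so x is NOT a limit point.
  x = p25: open {p23, p25, p26} ∋ x has {p23, p25, p26} ∩ (A ∖ {p25}) = ∅, so x is NOT a limit point.
  x = p26: open {p26} ∋ x has {p26} ∩ (A ∖ {p26}) = ∅, so x is NOT a limit point.
  x = p27: open {p23, p27} ∋ x has {p23, p27} ∩ (A ∖ {p27}) = ∅, so x is NOT a limit point.
Collecting: A' = ∅.


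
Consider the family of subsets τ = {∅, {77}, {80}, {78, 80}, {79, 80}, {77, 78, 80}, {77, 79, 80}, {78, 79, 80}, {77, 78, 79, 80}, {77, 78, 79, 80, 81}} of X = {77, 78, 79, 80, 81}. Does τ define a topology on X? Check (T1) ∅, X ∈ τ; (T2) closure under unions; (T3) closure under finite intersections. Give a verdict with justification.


τ is NOT a topology on X.

Axiom (T1): ∅ ∈ τ? Yes; X ∈ τ? Yes.
Axiom (T2/T3): check pairwise unions and intersections of members of τ.
Counterexample for (T2): {77} ∪ {80} = {77, 80} ∉ τ. Therefore τ is NOT a topology.


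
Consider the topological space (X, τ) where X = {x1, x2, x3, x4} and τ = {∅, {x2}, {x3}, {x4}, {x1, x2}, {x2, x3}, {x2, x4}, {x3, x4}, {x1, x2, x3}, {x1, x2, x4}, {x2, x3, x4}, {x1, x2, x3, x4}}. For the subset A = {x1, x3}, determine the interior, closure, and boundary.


int(A) = {x3}, cl(A) = {x1, x3}, ∂A = {x1}.

Closed sets in (X, τ) are complements of opens:
  closed(X, τ) = {∅, {x1}, {x3}, {x4}, {x1, x2}, {x1, x3}, {x1, x4}, {x3, x4}, {x1, x2, x3}, {x1, x2, x4}, {x1, x3, x4}, {x1, x2, x3, x4}}.
int(A) = ⋃ {U ∈ τ : U ⊆ A}. Opens contained in A: ∅, {x3}.
Taking the union of these: int(A) = {x3}.
cl(A) = ⋂ {C closed : A ⊆ C}. Closed sets containing A: {x1, x3}, {x1, x2, x3}, {x1, x3, x4}, {x1, x2, x3, x4}.
Intersecting these: cl(A) = {x1, x3}.
∂A = cl(A) ∖ int(A) = {x1, x3} ∖ {x3} = {x1}.


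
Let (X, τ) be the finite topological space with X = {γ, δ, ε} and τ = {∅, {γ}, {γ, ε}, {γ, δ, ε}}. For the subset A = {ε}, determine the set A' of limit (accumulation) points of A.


A' = {δ}

For each x ∈ X, list the open sets U ∈ τ with x ∈ U, then check whether U ∩ (A ∖ {x}) ≠ ∅ for every such U.
  x = γ: open {γ} ∋ x has {γ} ∩ (A ∖ {γ}) = ∅, so x is NOT a limit point.
  x = δ: opens ∋ x are {γ, δ, ε}; each meets A ∖ {δ}, so x IS a limit point.
  x = ε: open {γ, ε} ∋ x has {γ, ε} ∩ (A ∖ {ε}) = ∅, so x is NOT a limit point.
Collecting: A' = {δ}.


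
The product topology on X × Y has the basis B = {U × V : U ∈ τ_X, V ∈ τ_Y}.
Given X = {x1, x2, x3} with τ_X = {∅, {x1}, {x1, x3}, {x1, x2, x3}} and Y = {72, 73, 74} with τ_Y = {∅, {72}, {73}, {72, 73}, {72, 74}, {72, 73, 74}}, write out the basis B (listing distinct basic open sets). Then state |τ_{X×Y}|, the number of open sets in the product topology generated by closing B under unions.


Basis B = {∅ × ∅, {x1} × {72}, {x1} × {73}, {x1} × {72, 73}, {x1} × {72, 74}, {x1, x3} × {72}, {x1, x3} × {73}, {x1} × {72, 73, 74}, {x1, x2, x3} × {72}, {x1, x2, x3} × {73}, {x1, x3} × {72, 73}, {x1, x3} × {72, 74}, {x1, x3} × {72, 73, 74}, {x1, x2, x3} × {72, 73}, {x1, x2, x3} × {72, 74}, {x1, x2, x3} × {72, 73, 74}}; |τ_{X×Y}| = 40.

Enumerate products U × V with U ∈ τ_X, V ∈ τ_Y (deduplicated):
  ∅ × ∅ = {} (∅)
  {x1} × {72} = {(x1,72)}
  {x1} × {73} = {(x1,73)}
  {x1} × {72, 73} = {(x1,72), (x1,73)}
  {x1} × {72, 74} = {(x1,72), (x1,74)}
  {x1, x3} × {72} = {(x1,72), (x3,72)}
  {x1, x3} × {73} = {(x1,73), (x3,73)}
  {x1} × {72, 73, 74} = {(x1,72), (x1,73), (x1,74)}
  {x1, x2, x3} × {72} = {(x1,72), (x2,72), (x3,72)}
  {x1, x2, x3} × {73} = {(x1,73), (x2,73), (x3,73)}
  {x1, x3} × {72, 73} = {(x1,72), (x1,73), (x3,72), (x3,73)}
  {x1, x3} × {72, 74} = {(x1,72), (x1,74), (x3,72), (x3,74)}
  {x1, x3} × {72, 73, 74} = {(x1,72), (x1,73), (x1,74), (x3,72), (x3,73), (x3,74)}
  {x1, x2, x3} × {72, 73} = {(x1,72), (x1,73), (x2,72), (x2,73), (x3,72), (x3,73)}
  {x1, x2, x3} × {72, 74} = {(x1,72), (x1,74), (x2,72), (x2,74), (x3,72), (x3,74)}
  {x1, x2, x3} × {72, 73, 74} = {(x1,72), (x1,73), (x1,74), (x2,72), (x2,73), (x2,74), (x3,72), (x3,73), (x3,74)}
These 16 distinct sets form the basis B.
Close under arbitrary unions to get τ_{X×Y}; counting gives |τ_{X×Y}| = 40.


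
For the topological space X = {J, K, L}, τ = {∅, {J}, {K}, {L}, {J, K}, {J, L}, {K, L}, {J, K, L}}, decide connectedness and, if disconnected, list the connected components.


(X, τ) is disconnected; components = [{J}, {K}, {L}].

Find clopen sets (U ∈ τ with X ∖ U ∈ τ):
  U = ∅, X ∖ U = {J, K, L} — both open, so U is clopen.
  U = {J}, X ∖ U = {K, L} — both open, so U is clopen.
  U = {K}, X ∖ U = {J, L} — both open, so U is clopen.
  U = {L}, X ∖ U = {J, K} — both open, so U is clopen.
  U = {J, K}, X ∖ U = {L} — both open, so U is clopen.
  U = {J, L}, X ∖ U = {K} — both open, so U is clopen.
  U = {K, L}, X ∖ U = {J} — both open, so U is clopen.
  U = {J, K, L}, X ∖ U = ∅ — both open, so U is clopen.
Nontrivial clopen(s) exist: e.g. {J, L}. So (X, τ) is disconnected.
Compute connected components by grouping points that agree on all clopens:
  component: {J}
  component: {K}
  component: {L}


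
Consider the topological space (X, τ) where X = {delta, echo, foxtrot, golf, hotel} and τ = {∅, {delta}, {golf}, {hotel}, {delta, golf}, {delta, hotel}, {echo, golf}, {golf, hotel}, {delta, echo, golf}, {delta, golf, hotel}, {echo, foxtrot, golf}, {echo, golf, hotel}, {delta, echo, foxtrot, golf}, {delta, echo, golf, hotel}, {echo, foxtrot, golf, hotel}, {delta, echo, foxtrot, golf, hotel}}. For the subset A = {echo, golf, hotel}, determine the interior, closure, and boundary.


int(A) = {echo, golf, hotel}, cl(A) = {echo, foxtrot, golf, hotel}, ∂A = {foxtrot}.

Closed sets in (X, τ) are complements of opens:
  closed(X, τ) = {∅, {delta}, {foxtrot}, {hotel}, {delta, foxtrot}, {delta, hotel}, {echo, foxtrot}, {foxtrot, hotel}, {delta, echo, foxtrot}, {delta, foxtrot, hotel}, {echo, foxtrot, golf}, {echo, foxtrot, hotel}, {delta, echo, foxtrot, golf}, {delta, echo, foxtrot, hotel}, {echo, foxtrot, golf, hotel}, {delta, echo, foxtrot, golf, hotel}}.
int(A) = ⋃ {U ∈ τ : U ⊆ A}. Opens contained in A: ∅, {golf}, {hotel}, {echo, golf}, {golf, hotel}, {echo, golf, hotel}.
Taking the union of these: int(A) = {echo, golf, hotel}.
cl(A) = ⋂ {C closed : A ⊆ C}. Closed sets containing A: {echo, foxtrot, golf, hotel}, {delta, echo, foxtrot, golf, hotel}.
Intersecting these: cl(A) = {echo, foxtrot, golf, hotel}.
∂A = cl(A) ∖ int(A) = {echo, foxtrot, golf, hotel} ∖ {echo, golf, hotel} = {foxtrot}.


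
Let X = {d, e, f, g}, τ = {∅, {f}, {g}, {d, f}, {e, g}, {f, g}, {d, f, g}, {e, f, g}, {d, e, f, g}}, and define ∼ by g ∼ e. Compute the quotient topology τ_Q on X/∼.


X/∼ = {[d], [e=g], [f]}; |τ_Q| = 6.

Equivalence classes: [d], [e=g], [f].
Quotient map π: X → X/∼ sends d ↦ [d], e ↦ [e=g], f ↦ [f], g ↦ [e=g].
For each subset V ⊆ X/∼, compute π^{-1}(V) ⊆ X and check whether π^{-1}(V) ∈ τ. V is open in τ_Q iff π^{-1}(V) ∈ τ.
  V = {}: π^{-1}(V) = ∅ ∈ τ ✓.
  V = {[d]}: π^{-1}(V) = {d} ∉ τ ✗.
  V = {[e=g]}: π^{-1}(V) = {e, g} ∈ τ ✓.
  V = {[d], [e=g]}: π^{-1}(V) = {d, e, g} ∉ τ ✗.
  V = {[f]}: π^{-1}(V) = {f} ∈ τ ✓.
  V = {[d], [f]}: π^{-1}(V) = {d, f} ∈ τ ✓.
  V = {[e=g], [f]}: π^{-1}(V) = {e, f, g} ∈ τ ✓.
  V = {[d], [e=g], [f]}: π^{-1}(V) = {d, e, f, g} ∈ τ ✓.
Open sets in the quotient: τ_Q = {{}, {[e=g]}, {[f]}, {[d], [f]}, {[e=g], [f]}, {[d], [e=g], [f]}} (6 elements).


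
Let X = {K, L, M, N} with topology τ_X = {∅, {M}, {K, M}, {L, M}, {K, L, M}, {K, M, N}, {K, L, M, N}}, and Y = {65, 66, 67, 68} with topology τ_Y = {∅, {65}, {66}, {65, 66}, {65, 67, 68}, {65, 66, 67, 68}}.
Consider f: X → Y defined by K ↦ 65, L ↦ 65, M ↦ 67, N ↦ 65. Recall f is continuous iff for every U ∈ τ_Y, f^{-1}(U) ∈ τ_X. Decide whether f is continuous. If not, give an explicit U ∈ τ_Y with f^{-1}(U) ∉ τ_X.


f is NOT continuous.

Compute f^{-1}(U) for each U ∈ τ_Y:
  U = ∅: f^{-1}(U) = ∅ ∈ τ_X ✓.
  U = {65}: f^{-1}(U) = {K, L, N} ∉ τ_X ✗.
  U = {66}: f^{-1}(U) = ∅ ∈ τ_X ✓.
  U = {65, 66}: f^{-1}(U) = {K, L, N} ∉ τ_X ✗.
  U = {65, 67, 68}: f^{-1}(U) = {K, L, M, N} ∈ τ_X ✓.
  U = {65, 66, 67, 68}: f^{-1}(U) = {K, L, M, N} ∈ τ_X ✓.
Found U = {65} with f^{-1}(U) = {K, L, N} not in τ_X. Therefore f is NOT continuous.


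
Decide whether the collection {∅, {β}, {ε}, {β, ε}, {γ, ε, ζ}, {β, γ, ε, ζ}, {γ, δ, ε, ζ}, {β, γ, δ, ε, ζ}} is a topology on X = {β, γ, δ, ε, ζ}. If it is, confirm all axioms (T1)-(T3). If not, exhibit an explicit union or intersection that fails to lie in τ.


τ IS a topology on X.

Axiom (T1): ∅ ∈ τ? Yes; X ∈ τ? Yes.
Axiom (T2/T3): check pairwise unions and intersections of members of τ.
All pairwise intersections and unions checked — each lies in τ. Therefore τ satisfies (T1), (T2), (T3): it IS a topology on X.


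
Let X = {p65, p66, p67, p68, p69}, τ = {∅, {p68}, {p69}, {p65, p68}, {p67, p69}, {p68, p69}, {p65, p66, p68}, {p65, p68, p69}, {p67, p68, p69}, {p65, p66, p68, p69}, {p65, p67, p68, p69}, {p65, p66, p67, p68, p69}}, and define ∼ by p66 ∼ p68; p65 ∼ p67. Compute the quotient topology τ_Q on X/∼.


X/∼ = {[p65=p67], [p66=p68], [p69]}; |τ_Q| = 3.

Equivalence classes: [p65=p67], [p66=p68], [p69].
Quotient map π: X → X/∼ sends p65 ↦ [p65=p67], p66 ↦ [p66=p68], p67 ↦ [p65=p67], p68 ↦ [p66=p68], p69 ↦ [p69].
For each subset V ⊆ X/∼, compute π^{-1}(V) ⊆ X and check whether π^{-1}(V) ∈ τ. V is open in τ_Q iff π^{-1}(V) ∈ τ.
  V = {}: π^{-1}(V) = ∅ ∈ τ ✓.
  V = {[p65=p67]}: π^{-1}(V) = {p65, p67} ∉ τ ✗.
  V = {[p66=p68]}: π^{-1}(V) = {p66, p68} ∉ τ ✗.
  V = {[p65=p67], [p66=p68]}: π^{-1}(V) = {p65, p66, p67, p68} ∉ τ ✗.
  V = {[p69]}: π^{-1}(V) = {p69} ∈ τ ✓.
  V = {[p65=p67], [p69]}: π^{-1}(V) = {p65, p67, p69} ∉ τ ✗.
  V = {[p66=p68], [p69]}: π^{-1}(V) = {p66, p68, p69} ∉ τ ✗.
  V = {[p65=p67], [p66=p68], [p69]}: π^{-1}(V) = {p65, p66, p67, p68, p69} ∈ τ ✓.
Open sets in the quotient: τ_Q = {{}, {[p69]}, {[p65=p67], [p66=p68], [p69]}} (3 elements).


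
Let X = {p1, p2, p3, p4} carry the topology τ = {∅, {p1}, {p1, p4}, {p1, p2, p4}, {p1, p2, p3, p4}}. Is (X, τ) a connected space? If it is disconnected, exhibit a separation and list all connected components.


(X, τ) is connected.

Find clopen sets (U ∈ τ with X ∖ U ∈ τ):
  U = ∅, X ∖ U = {p1, p2, p3, p4} — both open, so U is clopen.
  U = {p1, p2, p3, p4}, X ∖ U = ∅ — both open, so U is clopen.
Only trivial clopens (∅ and X) exist, so (X, τ) is connected.
Compute connected components by grouping points that agree on all clopens:
  component: {p1, p2, p3, p4}


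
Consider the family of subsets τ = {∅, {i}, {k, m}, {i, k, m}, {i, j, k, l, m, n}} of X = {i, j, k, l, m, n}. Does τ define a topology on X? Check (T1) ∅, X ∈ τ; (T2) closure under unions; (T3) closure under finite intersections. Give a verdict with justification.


τ IS a topology on X.

Axiom (T1): ∅ ∈ τ? Yes; X ∈ τ? Yes.
Axiom (T2/T3): check pairwise unions and intersections of members of τ.
All pairwise intersections and unions checked — each lies in τ. Therefore τ satisfies (T1), (T2), (T3): it IS a topology on X.


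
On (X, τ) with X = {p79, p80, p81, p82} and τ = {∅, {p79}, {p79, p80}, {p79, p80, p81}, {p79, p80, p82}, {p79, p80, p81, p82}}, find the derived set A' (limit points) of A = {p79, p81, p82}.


A' = {p80, p81, p82}

For each x ∈ X, list the open sets U ∈ τ with x ∈ U, then check whether U ∩ (A ∖ {x}) ≠ ∅ for every such U.
  x = p79: open {p79} ∋ x has {p79} ∩ (A ∖ {p79}) = ∅, so x is NOT a limit point.
  x = p80: opens ∋ x are {p79, p80}, {p79, p80, p81}, {p79, p80, p82}, {p79, p80, p81, p82}; each meets A ∖ {p80}, so x IS a limit point.
  x = p81: opens ∋ x are {p79, p80, p81}, {p79, p80, p81, p82}; each meets A ∖ {p81}, so x IS a limit point.
  x = p82: opens ∋ x are {p79, p80, p82}, {p79, p80, p81, p82}; each meets A ∖ {p82}, so x IS a limit point.
Collecting: A' = {p80, p81, p82}.


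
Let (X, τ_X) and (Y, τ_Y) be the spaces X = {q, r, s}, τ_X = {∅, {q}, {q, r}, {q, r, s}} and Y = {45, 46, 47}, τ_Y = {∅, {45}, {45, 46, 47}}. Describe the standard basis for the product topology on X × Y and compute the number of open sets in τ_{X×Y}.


Basis B = {∅ × ∅, {q} × {45}, {q, r} × {45}, {q} × {45, 46, 47}, {q, r, s} × {45}, {q, r} × {45, 46, 47}, {q, r, s} × {45, 46, 47}}; |τ_{X×Y}| = 10.

Enumerate products U × V with U ∈ τ_X, V ∈ τ_Y (deduplicated):
  ∅ × ∅ = {} (∅)
  {q} × {45} = {(q,45)}
  {q, r} × {45} = {(q,45), (r,45)}
  {q} × {45, 46, 47} = {(q,45), (q,46), (q,47)}
  {q, r, s} × {45} = {(q,45), (r,45), (s,45)}
  {q, r} × {45, 46, 47} = {(q,45), (q,46), (q,47), (r,45), (r,46), (r,47)}
  {q, r, s} × {45, 46, 47} = {(q,45), (q,46), (q,47), (r,45), (r,46), (r,47), (s,45), (s,46), (s,47)}
These 7 distinct sets form the basis B.
Close under arbitrary unions to get τ_{X×Y}; counting gives |τ_{X×Y}| = 10.
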